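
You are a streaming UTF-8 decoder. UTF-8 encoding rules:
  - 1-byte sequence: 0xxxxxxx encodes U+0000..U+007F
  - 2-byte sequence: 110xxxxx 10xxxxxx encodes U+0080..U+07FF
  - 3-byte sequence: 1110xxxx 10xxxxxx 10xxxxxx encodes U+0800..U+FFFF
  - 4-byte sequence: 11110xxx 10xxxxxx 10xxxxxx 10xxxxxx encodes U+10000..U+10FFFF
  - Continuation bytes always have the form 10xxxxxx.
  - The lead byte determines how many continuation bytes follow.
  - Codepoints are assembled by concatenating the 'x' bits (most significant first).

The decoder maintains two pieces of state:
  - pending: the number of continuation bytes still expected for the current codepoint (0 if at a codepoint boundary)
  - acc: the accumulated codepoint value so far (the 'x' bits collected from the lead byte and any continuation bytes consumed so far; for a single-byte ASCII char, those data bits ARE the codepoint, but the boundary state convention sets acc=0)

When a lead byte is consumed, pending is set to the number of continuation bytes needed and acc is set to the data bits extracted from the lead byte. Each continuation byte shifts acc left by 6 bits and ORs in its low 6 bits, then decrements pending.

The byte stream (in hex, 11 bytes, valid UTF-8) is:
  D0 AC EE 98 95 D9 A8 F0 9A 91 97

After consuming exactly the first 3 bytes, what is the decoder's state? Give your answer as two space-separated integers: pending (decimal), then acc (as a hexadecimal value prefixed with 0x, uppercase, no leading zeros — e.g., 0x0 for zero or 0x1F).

Byte[0]=D0: 2-byte lead. pending=1, acc=0x10
Byte[1]=AC: continuation. acc=(acc<<6)|0x2C=0x42C, pending=0
Byte[2]=EE: 3-byte lead. pending=2, acc=0xE

Answer: 2 0xE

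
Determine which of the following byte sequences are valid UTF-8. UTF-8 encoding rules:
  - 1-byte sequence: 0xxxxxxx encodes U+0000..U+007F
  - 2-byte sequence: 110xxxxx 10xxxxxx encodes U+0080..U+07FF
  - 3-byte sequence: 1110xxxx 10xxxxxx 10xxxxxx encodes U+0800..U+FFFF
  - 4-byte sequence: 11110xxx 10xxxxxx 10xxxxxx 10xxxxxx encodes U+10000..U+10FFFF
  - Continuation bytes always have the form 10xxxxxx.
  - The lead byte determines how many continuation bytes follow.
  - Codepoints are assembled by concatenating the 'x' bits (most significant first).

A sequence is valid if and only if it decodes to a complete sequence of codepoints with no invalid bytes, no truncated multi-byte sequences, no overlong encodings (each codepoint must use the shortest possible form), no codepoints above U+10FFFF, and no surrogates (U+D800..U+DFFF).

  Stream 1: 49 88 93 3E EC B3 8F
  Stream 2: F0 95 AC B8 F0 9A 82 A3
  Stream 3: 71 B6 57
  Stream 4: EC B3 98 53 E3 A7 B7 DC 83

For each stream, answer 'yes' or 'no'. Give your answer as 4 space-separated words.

Stream 1: error at byte offset 1. INVALID
Stream 2: decodes cleanly. VALID
Stream 3: error at byte offset 1. INVALID
Stream 4: decodes cleanly. VALID

Answer: no yes no yes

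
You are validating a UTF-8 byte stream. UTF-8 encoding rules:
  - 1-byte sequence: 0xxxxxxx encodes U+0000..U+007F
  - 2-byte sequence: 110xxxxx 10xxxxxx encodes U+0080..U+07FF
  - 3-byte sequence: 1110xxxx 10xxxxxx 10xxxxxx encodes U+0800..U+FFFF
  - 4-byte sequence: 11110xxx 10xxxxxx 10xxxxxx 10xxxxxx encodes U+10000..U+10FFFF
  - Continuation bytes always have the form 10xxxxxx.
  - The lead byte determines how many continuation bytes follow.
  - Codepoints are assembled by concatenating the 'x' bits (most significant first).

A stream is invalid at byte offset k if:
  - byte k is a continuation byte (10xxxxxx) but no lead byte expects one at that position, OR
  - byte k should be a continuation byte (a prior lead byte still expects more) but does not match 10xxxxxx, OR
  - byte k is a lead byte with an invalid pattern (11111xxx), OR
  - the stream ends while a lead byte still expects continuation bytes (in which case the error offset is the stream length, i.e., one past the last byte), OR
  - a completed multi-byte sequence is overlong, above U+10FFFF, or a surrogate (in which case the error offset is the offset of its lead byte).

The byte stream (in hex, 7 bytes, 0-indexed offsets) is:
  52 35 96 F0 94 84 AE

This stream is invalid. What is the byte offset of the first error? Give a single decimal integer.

Answer: 2

Derivation:
Byte[0]=52: 1-byte ASCII. cp=U+0052
Byte[1]=35: 1-byte ASCII. cp=U+0035
Byte[2]=96: INVALID lead byte (not 0xxx/110x/1110/11110)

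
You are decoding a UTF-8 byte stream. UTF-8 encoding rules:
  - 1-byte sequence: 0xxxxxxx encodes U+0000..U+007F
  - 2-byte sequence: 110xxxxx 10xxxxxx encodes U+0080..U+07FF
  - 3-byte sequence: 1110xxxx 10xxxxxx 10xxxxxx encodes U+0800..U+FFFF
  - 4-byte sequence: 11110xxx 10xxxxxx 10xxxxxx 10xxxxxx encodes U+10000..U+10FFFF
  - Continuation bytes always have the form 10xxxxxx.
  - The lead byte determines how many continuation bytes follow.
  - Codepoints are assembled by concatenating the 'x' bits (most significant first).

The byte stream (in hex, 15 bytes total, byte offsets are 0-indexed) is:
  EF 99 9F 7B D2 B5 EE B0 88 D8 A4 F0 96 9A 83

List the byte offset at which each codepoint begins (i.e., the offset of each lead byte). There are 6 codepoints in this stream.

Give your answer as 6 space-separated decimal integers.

Byte[0]=EF: 3-byte lead, need 2 cont bytes. acc=0xF
Byte[1]=99: continuation. acc=(acc<<6)|0x19=0x3D9
Byte[2]=9F: continuation. acc=(acc<<6)|0x1F=0xF65F
Completed: cp=U+F65F (starts at byte 0)
Byte[3]=7B: 1-byte ASCII. cp=U+007B
Byte[4]=D2: 2-byte lead, need 1 cont bytes. acc=0x12
Byte[5]=B5: continuation. acc=(acc<<6)|0x35=0x4B5
Completed: cp=U+04B5 (starts at byte 4)
Byte[6]=EE: 3-byte lead, need 2 cont bytes. acc=0xE
Byte[7]=B0: continuation. acc=(acc<<6)|0x30=0x3B0
Byte[8]=88: continuation. acc=(acc<<6)|0x08=0xEC08
Completed: cp=U+EC08 (starts at byte 6)
Byte[9]=D8: 2-byte lead, need 1 cont bytes. acc=0x18
Byte[10]=A4: continuation. acc=(acc<<6)|0x24=0x624
Completed: cp=U+0624 (starts at byte 9)
Byte[11]=F0: 4-byte lead, need 3 cont bytes. acc=0x0
Byte[12]=96: continuation. acc=(acc<<6)|0x16=0x16
Byte[13]=9A: continuation. acc=(acc<<6)|0x1A=0x59A
Byte[14]=83: continuation. acc=(acc<<6)|0x03=0x16683
Completed: cp=U+16683 (starts at byte 11)

Answer: 0 3 4 6 9 11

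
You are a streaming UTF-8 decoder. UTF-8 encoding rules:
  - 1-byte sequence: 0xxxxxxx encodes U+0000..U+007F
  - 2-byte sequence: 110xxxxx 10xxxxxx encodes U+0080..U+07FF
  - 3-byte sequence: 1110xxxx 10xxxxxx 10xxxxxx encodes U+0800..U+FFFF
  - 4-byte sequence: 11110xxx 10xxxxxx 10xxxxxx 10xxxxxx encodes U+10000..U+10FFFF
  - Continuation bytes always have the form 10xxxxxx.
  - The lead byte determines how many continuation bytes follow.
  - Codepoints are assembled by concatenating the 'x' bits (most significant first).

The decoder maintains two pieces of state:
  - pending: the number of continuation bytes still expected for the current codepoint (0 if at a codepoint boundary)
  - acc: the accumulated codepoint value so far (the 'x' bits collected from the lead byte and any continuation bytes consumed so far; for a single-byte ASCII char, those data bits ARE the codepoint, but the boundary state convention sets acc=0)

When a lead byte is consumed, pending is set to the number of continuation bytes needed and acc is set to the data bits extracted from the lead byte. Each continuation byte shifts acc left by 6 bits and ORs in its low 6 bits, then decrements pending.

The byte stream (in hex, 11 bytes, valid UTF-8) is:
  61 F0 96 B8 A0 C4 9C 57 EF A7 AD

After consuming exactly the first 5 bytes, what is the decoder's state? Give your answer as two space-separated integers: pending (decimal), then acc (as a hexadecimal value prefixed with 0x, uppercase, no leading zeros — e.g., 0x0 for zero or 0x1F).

Answer: 0 0x16E20

Derivation:
Byte[0]=61: 1-byte. pending=0, acc=0x0
Byte[1]=F0: 4-byte lead. pending=3, acc=0x0
Byte[2]=96: continuation. acc=(acc<<6)|0x16=0x16, pending=2
Byte[3]=B8: continuation. acc=(acc<<6)|0x38=0x5B8, pending=1
Byte[4]=A0: continuation. acc=(acc<<6)|0x20=0x16E20, pending=0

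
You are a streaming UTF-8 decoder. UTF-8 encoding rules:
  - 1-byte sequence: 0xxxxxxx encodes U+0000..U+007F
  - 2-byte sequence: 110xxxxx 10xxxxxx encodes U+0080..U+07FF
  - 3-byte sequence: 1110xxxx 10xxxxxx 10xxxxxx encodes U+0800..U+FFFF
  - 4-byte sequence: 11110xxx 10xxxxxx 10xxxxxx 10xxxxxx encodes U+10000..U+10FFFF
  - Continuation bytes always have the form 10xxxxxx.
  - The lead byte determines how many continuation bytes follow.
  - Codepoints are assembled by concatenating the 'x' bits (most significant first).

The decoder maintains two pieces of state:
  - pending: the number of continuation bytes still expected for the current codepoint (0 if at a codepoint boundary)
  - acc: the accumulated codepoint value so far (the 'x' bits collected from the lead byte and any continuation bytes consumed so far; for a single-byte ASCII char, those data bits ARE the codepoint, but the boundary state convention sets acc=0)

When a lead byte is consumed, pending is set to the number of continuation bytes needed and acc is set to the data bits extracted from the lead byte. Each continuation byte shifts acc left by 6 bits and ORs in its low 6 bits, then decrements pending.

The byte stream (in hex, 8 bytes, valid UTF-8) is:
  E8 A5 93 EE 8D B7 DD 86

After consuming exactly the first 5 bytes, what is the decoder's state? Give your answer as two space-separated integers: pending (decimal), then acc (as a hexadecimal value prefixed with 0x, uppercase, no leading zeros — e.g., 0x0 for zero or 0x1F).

Byte[0]=E8: 3-byte lead. pending=2, acc=0x8
Byte[1]=A5: continuation. acc=(acc<<6)|0x25=0x225, pending=1
Byte[2]=93: continuation. acc=(acc<<6)|0x13=0x8953, pending=0
Byte[3]=EE: 3-byte lead. pending=2, acc=0xE
Byte[4]=8D: continuation. acc=(acc<<6)|0x0D=0x38D, pending=1

Answer: 1 0x38D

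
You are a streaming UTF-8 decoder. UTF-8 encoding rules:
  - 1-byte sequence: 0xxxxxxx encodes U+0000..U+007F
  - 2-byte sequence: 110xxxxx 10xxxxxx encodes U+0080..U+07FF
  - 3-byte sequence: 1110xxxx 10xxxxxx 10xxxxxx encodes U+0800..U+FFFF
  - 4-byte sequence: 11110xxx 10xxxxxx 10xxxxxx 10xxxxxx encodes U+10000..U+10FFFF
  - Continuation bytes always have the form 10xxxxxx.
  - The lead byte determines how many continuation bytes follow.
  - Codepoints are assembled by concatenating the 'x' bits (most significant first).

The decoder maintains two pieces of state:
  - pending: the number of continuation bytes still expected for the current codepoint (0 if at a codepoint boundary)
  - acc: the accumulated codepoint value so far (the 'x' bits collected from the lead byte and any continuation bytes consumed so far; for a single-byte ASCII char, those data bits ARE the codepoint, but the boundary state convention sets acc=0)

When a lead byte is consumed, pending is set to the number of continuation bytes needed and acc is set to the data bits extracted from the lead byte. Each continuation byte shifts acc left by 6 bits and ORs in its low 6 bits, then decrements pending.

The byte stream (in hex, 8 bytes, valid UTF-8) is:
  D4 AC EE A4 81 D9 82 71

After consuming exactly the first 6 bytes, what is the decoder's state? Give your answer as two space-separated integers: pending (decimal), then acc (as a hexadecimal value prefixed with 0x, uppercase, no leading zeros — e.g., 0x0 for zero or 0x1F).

Byte[0]=D4: 2-byte lead. pending=1, acc=0x14
Byte[1]=AC: continuation. acc=(acc<<6)|0x2C=0x52C, pending=0
Byte[2]=EE: 3-byte lead. pending=2, acc=0xE
Byte[3]=A4: continuation. acc=(acc<<6)|0x24=0x3A4, pending=1
Byte[4]=81: continuation. acc=(acc<<6)|0x01=0xE901, pending=0
Byte[5]=D9: 2-byte lead. pending=1, acc=0x19

Answer: 1 0x19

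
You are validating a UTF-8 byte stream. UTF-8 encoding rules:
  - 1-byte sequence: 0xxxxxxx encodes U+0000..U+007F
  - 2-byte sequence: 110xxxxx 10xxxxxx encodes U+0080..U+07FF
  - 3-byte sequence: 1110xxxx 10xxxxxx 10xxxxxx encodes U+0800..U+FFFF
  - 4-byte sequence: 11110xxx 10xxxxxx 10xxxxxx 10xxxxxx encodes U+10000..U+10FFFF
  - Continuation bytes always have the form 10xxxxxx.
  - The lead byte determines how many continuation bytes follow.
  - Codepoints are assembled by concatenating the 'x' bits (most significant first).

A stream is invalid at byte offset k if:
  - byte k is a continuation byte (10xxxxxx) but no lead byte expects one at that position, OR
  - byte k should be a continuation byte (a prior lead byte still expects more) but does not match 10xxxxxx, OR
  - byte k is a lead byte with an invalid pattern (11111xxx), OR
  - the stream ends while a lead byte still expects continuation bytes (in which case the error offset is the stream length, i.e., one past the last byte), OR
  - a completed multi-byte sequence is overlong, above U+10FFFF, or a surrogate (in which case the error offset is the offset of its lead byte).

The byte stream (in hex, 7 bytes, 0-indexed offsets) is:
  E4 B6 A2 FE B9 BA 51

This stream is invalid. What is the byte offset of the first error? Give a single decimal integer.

Answer: 3

Derivation:
Byte[0]=E4: 3-byte lead, need 2 cont bytes. acc=0x4
Byte[1]=B6: continuation. acc=(acc<<6)|0x36=0x136
Byte[2]=A2: continuation. acc=(acc<<6)|0x22=0x4DA2
Completed: cp=U+4DA2 (starts at byte 0)
Byte[3]=FE: INVALID lead byte (not 0xxx/110x/1110/11110)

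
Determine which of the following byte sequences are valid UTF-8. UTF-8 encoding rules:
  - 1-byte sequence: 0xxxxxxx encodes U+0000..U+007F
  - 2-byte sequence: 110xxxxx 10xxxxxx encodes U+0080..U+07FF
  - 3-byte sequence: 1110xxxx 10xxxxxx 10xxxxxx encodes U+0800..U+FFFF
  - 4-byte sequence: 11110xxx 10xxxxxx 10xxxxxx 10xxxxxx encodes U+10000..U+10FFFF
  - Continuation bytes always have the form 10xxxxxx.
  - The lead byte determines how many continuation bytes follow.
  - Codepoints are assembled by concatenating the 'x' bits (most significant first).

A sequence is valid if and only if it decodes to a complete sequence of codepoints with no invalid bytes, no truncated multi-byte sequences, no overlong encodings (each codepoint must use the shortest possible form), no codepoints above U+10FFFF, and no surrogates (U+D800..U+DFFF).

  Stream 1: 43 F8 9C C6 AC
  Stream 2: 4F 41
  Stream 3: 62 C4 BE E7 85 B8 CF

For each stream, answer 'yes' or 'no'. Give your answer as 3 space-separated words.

Stream 1: error at byte offset 1. INVALID
Stream 2: decodes cleanly. VALID
Stream 3: error at byte offset 7. INVALID

Answer: no yes no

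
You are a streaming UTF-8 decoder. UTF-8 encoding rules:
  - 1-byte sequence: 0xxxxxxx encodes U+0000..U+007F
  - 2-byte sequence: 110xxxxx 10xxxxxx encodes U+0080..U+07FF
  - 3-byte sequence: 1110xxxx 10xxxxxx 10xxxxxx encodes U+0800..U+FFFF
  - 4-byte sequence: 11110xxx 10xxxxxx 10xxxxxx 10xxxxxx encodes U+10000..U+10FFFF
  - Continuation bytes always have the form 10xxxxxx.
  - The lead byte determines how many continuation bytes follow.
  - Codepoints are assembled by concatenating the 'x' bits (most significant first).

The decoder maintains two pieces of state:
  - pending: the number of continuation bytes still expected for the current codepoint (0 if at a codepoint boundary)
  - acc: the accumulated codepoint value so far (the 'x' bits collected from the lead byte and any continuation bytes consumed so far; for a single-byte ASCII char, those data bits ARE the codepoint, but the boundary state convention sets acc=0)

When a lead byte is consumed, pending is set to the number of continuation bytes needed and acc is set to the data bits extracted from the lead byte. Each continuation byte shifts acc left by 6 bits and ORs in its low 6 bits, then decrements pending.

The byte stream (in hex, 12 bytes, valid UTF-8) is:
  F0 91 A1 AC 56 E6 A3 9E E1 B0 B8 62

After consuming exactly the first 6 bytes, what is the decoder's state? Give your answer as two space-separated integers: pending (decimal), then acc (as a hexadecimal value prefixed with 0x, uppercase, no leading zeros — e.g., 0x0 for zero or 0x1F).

Byte[0]=F0: 4-byte lead. pending=3, acc=0x0
Byte[1]=91: continuation. acc=(acc<<6)|0x11=0x11, pending=2
Byte[2]=A1: continuation. acc=(acc<<6)|0x21=0x461, pending=1
Byte[3]=AC: continuation. acc=(acc<<6)|0x2C=0x1186C, pending=0
Byte[4]=56: 1-byte. pending=0, acc=0x0
Byte[5]=E6: 3-byte lead. pending=2, acc=0x6

Answer: 2 0x6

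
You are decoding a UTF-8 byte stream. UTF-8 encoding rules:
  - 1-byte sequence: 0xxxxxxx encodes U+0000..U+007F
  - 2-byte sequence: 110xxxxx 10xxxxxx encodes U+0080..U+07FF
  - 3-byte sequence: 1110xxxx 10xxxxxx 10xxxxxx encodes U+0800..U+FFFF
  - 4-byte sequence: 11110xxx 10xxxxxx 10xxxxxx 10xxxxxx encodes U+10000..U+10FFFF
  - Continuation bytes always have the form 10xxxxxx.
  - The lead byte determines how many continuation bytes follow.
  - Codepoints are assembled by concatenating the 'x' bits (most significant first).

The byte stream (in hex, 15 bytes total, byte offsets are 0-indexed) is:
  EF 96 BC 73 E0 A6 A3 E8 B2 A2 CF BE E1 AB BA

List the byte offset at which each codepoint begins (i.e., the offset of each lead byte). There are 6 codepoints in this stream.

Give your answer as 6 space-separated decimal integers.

Byte[0]=EF: 3-byte lead, need 2 cont bytes. acc=0xF
Byte[1]=96: continuation. acc=(acc<<6)|0x16=0x3D6
Byte[2]=BC: continuation. acc=(acc<<6)|0x3C=0xF5BC
Completed: cp=U+F5BC (starts at byte 0)
Byte[3]=73: 1-byte ASCII. cp=U+0073
Byte[4]=E0: 3-byte lead, need 2 cont bytes. acc=0x0
Byte[5]=A6: continuation. acc=(acc<<6)|0x26=0x26
Byte[6]=A3: continuation. acc=(acc<<6)|0x23=0x9A3
Completed: cp=U+09A3 (starts at byte 4)
Byte[7]=E8: 3-byte lead, need 2 cont bytes. acc=0x8
Byte[8]=B2: continuation. acc=(acc<<6)|0x32=0x232
Byte[9]=A2: continuation. acc=(acc<<6)|0x22=0x8CA2
Completed: cp=U+8CA2 (starts at byte 7)
Byte[10]=CF: 2-byte lead, need 1 cont bytes. acc=0xF
Byte[11]=BE: continuation. acc=(acc<<6)|0x3E=0x3FE
Completed: cp=U+03FE (starts at byte 10)
Byte[12]=E1: 3-byte lead, need 2 cont bytes. acc=0x1
Byte[13]=AB: continuation. acc=(acc<<6)|0x2B=0x6B
Byte[14]=BA: continuation. acc=(acc<<6)|0x3A=0x1AFA
Completed: cp=U+1AFA (starts at byte 12)

Answer: 0 3 4 7 10 12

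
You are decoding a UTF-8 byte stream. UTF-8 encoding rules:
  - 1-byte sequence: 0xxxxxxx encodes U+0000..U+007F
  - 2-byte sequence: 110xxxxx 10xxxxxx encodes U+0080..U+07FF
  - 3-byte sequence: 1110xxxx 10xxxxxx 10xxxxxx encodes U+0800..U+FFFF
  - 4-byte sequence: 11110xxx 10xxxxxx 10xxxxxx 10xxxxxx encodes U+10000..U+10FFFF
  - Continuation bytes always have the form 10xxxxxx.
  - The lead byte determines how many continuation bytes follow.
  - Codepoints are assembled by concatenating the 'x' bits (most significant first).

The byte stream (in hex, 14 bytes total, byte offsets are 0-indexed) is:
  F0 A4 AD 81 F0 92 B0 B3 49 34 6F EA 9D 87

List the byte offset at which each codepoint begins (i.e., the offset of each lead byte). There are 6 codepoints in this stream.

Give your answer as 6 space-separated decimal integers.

Answer: 0 4 8 9 10 11

Derivation:
Byte[0]=F0: 4-byte lead, need 3 cont bytes. acc=0x0
Byte[1]=A4: continuation. acc=(acc<<6)|0x24=0x24
Byte[2]=AD: continuation. acc=(acc<<6)|0x2D=0x92D
Byte[3]=81: continuation. acc=(acc<<6)|0x01=0x24B41
Completed: cp=U+24B41 (starts at byte 0)
Byte[4]=F0: 4-byte lead, need 3 cont bytes. acc=0x0
Byte[5]=92: continuation. acc=(acc<<6)|0x12=0x12
Byte[6]=B0: continuation. acc=(acc<<6)|0x30=0x4B0
Byte[7]=B3: continuation. acc=(acc<<6)|0x33=0x12C33
Completed: cp=U+12C33 (starts at byte 4)
Byte[8]=49: 1-byte ASCII. cp=U+0049
Byte[9]=34: 1-byte ASCII. cp=U+0034
Byte[10]=6F: 1-byte ASCII. cp=U+006F
Byte[11]=EA: 3-byte lead, need 2 cont bytes. acc=0xA
Byte[12]=9D: continuation. acc=(acc<<6)|0x1D=0x29D
Byte[13]=87: continuation. acc=(acc<<6)|0x07=0xA747
Completed: cp=U+A747 (starts at byte 11)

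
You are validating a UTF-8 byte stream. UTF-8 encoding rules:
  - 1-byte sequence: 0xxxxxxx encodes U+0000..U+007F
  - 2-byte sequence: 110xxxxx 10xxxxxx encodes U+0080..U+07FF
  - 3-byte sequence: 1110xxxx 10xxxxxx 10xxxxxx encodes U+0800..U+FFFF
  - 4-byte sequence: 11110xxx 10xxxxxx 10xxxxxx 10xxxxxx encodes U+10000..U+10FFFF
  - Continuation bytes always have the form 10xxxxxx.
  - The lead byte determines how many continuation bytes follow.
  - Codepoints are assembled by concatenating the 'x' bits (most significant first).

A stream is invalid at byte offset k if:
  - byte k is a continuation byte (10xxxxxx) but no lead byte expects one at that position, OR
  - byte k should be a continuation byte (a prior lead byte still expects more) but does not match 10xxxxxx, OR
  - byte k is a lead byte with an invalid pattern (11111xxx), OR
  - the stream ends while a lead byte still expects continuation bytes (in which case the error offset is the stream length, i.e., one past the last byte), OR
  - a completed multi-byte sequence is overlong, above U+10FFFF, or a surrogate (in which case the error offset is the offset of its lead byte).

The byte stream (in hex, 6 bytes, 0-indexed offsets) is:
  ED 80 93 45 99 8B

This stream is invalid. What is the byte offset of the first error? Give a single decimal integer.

Byte[0]=ED: 3-byte lead, need 2 cont bytes. acc=0xD
Byte[1]=80: continuation. acc=(acc<<6)|0x00=0x340
Byte[2]=93: continuation. acc=(acc<<6)|0x13=0xD013
Completed: cp=U+D013 (starts at byte 0)
Byte[3]=45: 1-byte ASCII. cp=U+0045
Byte[4]=99: INVALID lead byte (not 0xxx/110x/1110/11110)

Answer: 4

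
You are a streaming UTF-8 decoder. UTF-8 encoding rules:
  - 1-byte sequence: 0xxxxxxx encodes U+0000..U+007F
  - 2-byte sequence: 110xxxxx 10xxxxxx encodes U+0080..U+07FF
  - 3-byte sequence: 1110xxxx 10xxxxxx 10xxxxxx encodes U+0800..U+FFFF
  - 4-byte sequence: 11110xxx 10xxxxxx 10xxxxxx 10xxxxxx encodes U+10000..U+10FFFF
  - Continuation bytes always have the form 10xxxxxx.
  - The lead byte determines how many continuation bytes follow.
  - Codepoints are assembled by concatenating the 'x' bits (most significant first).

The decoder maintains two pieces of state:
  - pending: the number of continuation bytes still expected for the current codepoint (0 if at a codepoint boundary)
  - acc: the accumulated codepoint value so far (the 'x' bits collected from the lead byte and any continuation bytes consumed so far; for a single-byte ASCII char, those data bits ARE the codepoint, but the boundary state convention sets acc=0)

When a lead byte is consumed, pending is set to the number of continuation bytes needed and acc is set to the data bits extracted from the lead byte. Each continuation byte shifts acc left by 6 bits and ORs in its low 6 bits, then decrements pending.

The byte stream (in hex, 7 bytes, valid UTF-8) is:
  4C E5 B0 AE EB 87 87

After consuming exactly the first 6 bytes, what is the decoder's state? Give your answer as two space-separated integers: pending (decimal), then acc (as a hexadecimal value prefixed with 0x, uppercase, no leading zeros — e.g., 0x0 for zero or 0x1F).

Byte[0]=4C: 1-byte. pending=0, acc=0x0
Byte[1]=E5: 3-byte lead. pending=2, acc=0x5
Byte[2]=B0: continuation. acc=(acc<<6)|0x30=0x170, pending=1
Byte[3]=AE: continuation. acc=(acc<<6)|0x2E=0x5C2E, pending=0
Byte[4]=EB: 3-byte lead. pending=2, acc=0xB
Byte[5]=87: continuation. acc=(acc<<6)|0x07=0x2C7, pending=1

Answer: 1 0x2C7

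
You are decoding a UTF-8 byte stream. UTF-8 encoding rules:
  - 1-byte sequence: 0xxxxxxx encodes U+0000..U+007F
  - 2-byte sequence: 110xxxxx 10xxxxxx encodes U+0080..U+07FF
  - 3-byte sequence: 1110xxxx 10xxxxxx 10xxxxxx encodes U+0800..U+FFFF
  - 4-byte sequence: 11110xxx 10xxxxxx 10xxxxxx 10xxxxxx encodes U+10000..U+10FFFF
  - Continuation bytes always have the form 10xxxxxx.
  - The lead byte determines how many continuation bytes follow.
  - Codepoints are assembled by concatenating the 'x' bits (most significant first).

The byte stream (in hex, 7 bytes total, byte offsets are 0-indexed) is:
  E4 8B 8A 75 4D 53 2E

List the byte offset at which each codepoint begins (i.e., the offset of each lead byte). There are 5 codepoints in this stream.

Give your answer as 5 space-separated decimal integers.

Byte[0]=E4: 3-byte lead, need 2 cont bytes. acc=0x4
Byte[1]=8B: continuation. acc=(acc<<6)|0x0B=0x10B
Byte[2]=8A: continuation. acc=(acc<<6)|0x0A=0x42CA
Completed: cp=U+42CA (starts at byte 0)
Byte[3]=75: 1-byte ASCII. cp=U+0075
Byte[4]=4D: 1-byte ASCII. cp=U+004D
Byte[5]=53: 1-byte ASCII. cp=U+0053
Byte[6]=2E: 1-byte ASCII. cp=U+002E

Answer: 0 3 4 5 6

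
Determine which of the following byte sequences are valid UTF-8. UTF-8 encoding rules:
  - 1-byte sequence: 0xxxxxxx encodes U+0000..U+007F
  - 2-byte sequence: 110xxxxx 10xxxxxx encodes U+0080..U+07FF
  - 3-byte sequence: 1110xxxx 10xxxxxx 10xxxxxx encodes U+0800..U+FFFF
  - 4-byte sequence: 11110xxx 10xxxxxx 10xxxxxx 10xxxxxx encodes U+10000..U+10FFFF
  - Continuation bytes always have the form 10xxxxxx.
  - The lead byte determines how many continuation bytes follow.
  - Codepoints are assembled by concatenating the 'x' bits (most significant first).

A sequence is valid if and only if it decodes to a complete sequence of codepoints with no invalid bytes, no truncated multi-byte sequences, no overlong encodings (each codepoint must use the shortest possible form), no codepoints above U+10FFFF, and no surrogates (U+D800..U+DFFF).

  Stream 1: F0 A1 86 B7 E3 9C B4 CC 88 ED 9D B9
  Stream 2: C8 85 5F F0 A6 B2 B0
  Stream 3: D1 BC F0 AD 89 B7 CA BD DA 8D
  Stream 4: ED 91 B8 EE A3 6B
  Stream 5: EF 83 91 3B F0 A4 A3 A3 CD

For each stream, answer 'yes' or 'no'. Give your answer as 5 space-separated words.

Stream 1: decodes cleanly. VALID
Stream 2: decodes cleanly. VALID
Stream 3: decodes cleanly. VALID
Stream 4: error at byte offset 5. INVALID
Stream 5: error at byte offset 9. INVALID

Answer: yes yes yes no no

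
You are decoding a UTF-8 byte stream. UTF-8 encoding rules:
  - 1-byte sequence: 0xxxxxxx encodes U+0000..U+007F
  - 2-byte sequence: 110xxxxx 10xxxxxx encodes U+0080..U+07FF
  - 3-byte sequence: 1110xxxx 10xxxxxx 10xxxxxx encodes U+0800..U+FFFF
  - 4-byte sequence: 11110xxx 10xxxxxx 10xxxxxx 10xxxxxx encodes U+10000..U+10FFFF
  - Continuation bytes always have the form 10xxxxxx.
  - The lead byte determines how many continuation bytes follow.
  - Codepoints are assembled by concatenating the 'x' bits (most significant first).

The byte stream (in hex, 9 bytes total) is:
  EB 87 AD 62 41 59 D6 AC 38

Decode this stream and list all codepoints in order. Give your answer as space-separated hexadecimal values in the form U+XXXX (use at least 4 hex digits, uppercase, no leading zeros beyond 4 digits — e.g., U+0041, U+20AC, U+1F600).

Answer: U+B1ED U+0062 U+0041 U+0059 U+05AC U+0038

Derivation:
Byte[0]=EB: 3-byte lead, need 2 cont bytes. acc=0xB
Byte[1]=87: continuation. acc=(acc<<6)|0x07=0x2C7
Byte[2]=AD: continuation. acc=(acc<<6)|0x2D=0xB1ED
Completed: cp=U+B1ED (starts at byte 0)
Byte[3]=62: 1-byte ASCII. cp=U+0062
Byte[4]=41: 1-byte ASCII. cp=U+0041
Byte[5]=59: 1-byte ASCII. cp=U+0059
Byte[6]=D6: 2-byte lead, need 1 cont bytes. acc=0x16
Byte[7]=AC: continuation. acc=(acc<<6)|0x2C=0x5AC
Completed: cp=U+05AC (starts at byte 6)
Byte[8]=38: 1-byte ASCII. cp=U+0038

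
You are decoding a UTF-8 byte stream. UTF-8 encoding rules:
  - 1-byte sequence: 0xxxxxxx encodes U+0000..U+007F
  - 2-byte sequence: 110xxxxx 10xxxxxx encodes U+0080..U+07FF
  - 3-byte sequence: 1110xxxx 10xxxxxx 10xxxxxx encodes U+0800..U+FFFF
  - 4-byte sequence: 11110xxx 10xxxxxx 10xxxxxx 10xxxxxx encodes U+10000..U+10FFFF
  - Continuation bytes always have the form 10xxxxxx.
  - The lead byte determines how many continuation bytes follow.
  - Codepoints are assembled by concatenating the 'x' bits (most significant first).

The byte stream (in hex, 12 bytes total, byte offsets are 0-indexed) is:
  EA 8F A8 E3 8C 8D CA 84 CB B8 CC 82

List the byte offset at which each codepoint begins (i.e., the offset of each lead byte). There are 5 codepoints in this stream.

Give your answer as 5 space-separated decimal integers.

Answer: 0 3 6 8 10

Derivation:
Byte[0]=EA: 3-byte lead, need 2 cont bytes. acc=0xA
Byte[1]=8F: continuation. acc=(acc<<6)|0x0F=0x28F
Byte[2]=A8: continuation. acc=(acc<<6)|0x28=0xA3E8
Completed: cp=U+A3E8 (starts at byte 0)
Byte[3]=E3: 3-byte lead, need 2 cont bytes. acc=0x3
Byte[4]=8C: continuation. acc=(acc<<6)|0x0C=0xCC
Byte[5]=8D: continuation. acc=(acc<<6)|0x0D=0x330D
Completed: cp=U+330D (starts at byte 3)
Byte[6]=CA: 2-byte lead, need 1 cont bytes. acc=0xA
Byte[7]=84: continuation. acc=(acc<<6)|0x04=0x284
Completed: cp=U+0284 (starts at byte 6)
Byte[8]=CB: 2-byte lead, need 1 cont bytes. acc=0xB
Byte[9]=B8: continuation. acc=(acc<<6)|0x38=0x2F8
Completed: cp=U+02F8 (starts at byte 8)
Byte[10]=CC: 2-byte lead, need 1 cont bytes. acc=0xC
Byte[11]=82: continuation. acc=(acc<<6)|0x02=0x302
Completed: cp=U+0302 (starts at byte 10)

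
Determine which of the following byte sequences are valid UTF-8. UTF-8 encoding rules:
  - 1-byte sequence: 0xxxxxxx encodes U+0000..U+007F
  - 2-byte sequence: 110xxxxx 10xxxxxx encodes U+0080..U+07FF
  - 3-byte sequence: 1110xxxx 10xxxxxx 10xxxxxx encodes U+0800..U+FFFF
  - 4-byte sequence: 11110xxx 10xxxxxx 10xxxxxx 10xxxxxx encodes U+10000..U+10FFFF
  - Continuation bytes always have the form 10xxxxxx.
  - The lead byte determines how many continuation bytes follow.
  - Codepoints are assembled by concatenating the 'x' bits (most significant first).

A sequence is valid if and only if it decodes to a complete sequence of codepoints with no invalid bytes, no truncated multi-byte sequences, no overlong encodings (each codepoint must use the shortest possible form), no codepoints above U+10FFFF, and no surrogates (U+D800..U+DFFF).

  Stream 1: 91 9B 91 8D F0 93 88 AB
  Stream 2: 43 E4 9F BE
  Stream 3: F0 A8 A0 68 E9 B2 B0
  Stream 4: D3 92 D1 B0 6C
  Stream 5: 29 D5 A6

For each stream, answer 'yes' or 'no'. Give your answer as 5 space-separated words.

Stream 1: error at byte offset 0. INVALID
Stream 2: decodes cleanly. VALID
Stream 3: error at byte offset 3. INVALID
Stream 4: decodes cleanly. VALID
Stream 5: decodes cleanly. VALID

Answer: no yes no yes yes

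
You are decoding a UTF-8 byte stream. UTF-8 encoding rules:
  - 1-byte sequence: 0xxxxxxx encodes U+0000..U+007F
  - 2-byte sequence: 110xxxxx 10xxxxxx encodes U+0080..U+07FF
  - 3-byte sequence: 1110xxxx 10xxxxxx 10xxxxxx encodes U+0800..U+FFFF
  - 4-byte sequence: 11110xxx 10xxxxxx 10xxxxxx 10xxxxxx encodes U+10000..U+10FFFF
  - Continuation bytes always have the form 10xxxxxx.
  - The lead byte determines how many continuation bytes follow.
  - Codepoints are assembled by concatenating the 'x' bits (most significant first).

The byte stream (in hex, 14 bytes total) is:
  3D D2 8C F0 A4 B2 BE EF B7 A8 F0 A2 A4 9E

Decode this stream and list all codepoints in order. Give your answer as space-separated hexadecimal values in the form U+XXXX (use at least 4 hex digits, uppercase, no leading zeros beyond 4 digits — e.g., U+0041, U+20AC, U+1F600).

Answer: U+003D U+048C U+24CBE U+FDE8 U+2291E

Derivation:
Byte[0]=3D: 1-byte ASCII. cp=U+003D
Byte[1]=D2: 2-byte lead, need 1 cont bytes. acc=0x12
Byte[2]=8C: continuation. acc=(acc<<6)|0x0C=0x48C
Completed: cp=U+048C (starts at byte 1)
Byte[3]=F0: 4-byte lead, need 3 cont bytes. acc=0x0
Byte[4]=A4: continuation. acc=(acc<<6)|0x24=0x24
Byte[5]=B2: continuation. acc=(acc<<6)|0x32=0x932
Byte[6]=BE: continuation. acc=(acc<<6)|0x3E=0x24CBE
Completed: cp=U+24CBE (starts at byte 3)
Byte[7]=EF: 3-byte lead, need 2 cont bytes. acc=0xF
Byte[8]=B7: continuation. acc=(acc<<6)|0x37=0x3F7
Byte[9]=A8: continuation. acc=(acc<<6)|0x28=0xFDE8
Completed: cp=U+FDE8 (starts at byte 7)
Byte[10]=F0: 4-byte lead, need 3 cont bytes. acc=0x0
Byte[11]=A2: continuation. acc=(acc<<6)|0x22=0x22
Byte[12]=A4: continuation. acc=(acc<<6)|0x24=0x8A4
Byte[13]=9E: continuation. acc=(acc<<6)|0x1E=0x2291E
Completed: cp=U+2291E (starts at byte 10)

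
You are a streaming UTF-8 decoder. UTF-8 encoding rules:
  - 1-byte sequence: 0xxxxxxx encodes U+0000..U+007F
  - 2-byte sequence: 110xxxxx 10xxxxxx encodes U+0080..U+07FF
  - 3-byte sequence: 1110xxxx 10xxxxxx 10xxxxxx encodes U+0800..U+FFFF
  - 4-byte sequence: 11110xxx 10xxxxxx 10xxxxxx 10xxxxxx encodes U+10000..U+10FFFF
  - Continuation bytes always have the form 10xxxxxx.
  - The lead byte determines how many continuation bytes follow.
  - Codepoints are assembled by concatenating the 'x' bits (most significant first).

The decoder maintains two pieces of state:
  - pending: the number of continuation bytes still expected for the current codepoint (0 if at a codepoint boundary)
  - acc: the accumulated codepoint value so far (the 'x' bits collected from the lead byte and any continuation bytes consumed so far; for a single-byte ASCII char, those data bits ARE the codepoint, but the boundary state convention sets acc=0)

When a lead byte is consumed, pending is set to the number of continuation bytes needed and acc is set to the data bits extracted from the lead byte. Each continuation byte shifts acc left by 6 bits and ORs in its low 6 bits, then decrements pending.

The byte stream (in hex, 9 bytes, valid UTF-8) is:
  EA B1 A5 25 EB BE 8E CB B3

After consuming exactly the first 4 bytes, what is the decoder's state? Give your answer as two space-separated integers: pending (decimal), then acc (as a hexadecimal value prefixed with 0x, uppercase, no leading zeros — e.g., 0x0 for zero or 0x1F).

Answer: 0 0x0

Derivation:
Byte[0]=EA: 3-byte lead. pending=2, acc=0xA
Byte[1]=B1: continuation. acc=(acc<<6)|0x31=0x2B1, pending=1
Byte[2]=A5: continuation. acc=(acc<<6)|0x25=0xAC65, pending=0
Byte[3]=25: 1-byte. pending=0, acc=0x0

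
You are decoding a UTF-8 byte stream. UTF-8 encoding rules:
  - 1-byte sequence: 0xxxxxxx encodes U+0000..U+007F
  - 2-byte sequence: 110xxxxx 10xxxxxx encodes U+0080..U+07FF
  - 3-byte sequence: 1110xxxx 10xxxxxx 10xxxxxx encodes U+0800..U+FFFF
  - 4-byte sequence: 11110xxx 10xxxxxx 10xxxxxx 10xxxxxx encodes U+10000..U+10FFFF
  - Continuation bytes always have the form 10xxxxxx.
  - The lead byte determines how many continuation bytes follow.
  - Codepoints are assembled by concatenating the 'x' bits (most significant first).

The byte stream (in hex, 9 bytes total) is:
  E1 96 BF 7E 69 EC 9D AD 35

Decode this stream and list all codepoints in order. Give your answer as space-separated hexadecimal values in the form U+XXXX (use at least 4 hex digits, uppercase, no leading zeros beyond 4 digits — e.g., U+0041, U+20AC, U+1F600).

Byte[0]=E1: 3-byte lead, need 2 cont bytes. acc=0x1
Byte[1]=96: continuation. acc=(acc<<6)|0x16=0x56
Byte[2]=BF: continuation. acc=(acc<<6)|0x3F=0x15BF
Completed: cp=U+15BF (starts at byte 0)
Byte[3]=7E: 1-byte ASCII. cp=U+007E
Byte[4]=69: 1-byte ASCII. cp=U+0069
Byte[5]=EC: 3-byte lead, need 2 cont bytes. acc=0xC
Byte[6]=9D: continuation. acc=(acc<<6)|0x1D=0x31D
Byte[7]=AD: continuation. acc=(acc<<6)|0x2D=0xC76D
Completed: cp=U+C76D (starts at byte 5)
Byte[8]=35: 1-byte ASCII. cp=U+0035

Answer: U+15BF U+007E U+0069 U+C76D U+0035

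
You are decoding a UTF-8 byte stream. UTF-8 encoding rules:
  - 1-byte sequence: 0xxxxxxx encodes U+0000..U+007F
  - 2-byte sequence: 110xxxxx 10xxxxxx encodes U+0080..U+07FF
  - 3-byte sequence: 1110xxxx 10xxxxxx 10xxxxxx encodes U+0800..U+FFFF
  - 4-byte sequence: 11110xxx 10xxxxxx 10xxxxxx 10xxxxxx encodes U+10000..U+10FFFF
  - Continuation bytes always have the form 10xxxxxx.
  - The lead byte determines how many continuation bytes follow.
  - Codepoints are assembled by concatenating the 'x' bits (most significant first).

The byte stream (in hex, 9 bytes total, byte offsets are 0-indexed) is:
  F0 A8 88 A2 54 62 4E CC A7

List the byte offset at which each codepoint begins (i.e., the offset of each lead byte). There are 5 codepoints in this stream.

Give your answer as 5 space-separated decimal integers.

Answer: 0 4 5 6 7

Derivation:
Byte[0]=F0: 4-byte lead, need 3 cont bytes. acc=0x0
Byte[1]=A8: continuation. acc=(acc<<6)|0x28=0x28
Byte[2]=88: continuation. acc=(acc<<6)|0x08=0xA08
Byte[3]=A2: continuation. acc=(acc<<6)|0x22=0x28222
Completed: cp=U+28222 (starts at byte 0)
Byte[4]=54: 1-byte ASCII. cp=U+0054
Byte[5]=62: 1-byte ASCII. cp=U+0062
Byte[6]=4E: 1-byte ASCII. cp=U+004E
Byte[7]=CC: 2-byte lead, need 1 cont bytes. acc=0xC
Byte[8]=A7: continuation. acc=(acc<<6)|0x27=0x327
Completed: cp=U+0327 (starts at byte 7)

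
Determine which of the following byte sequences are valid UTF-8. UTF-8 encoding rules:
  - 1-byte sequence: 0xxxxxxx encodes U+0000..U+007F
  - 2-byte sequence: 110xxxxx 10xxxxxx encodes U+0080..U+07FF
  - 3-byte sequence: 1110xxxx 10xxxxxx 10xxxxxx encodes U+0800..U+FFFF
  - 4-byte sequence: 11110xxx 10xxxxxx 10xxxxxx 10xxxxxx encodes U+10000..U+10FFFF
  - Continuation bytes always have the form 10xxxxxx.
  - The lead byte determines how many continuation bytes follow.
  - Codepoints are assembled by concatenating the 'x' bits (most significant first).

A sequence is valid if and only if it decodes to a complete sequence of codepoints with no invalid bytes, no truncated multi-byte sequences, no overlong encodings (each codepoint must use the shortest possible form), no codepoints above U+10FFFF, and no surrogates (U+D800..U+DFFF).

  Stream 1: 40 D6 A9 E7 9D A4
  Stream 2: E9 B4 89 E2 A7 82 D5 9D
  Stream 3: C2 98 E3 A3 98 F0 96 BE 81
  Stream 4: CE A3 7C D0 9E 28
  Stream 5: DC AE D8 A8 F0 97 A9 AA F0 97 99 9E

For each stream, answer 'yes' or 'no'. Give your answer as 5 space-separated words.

Answer: yes yes yes yes yes

Derivation:
Stream 1: decodes cleanly. VALID
Stream 2: decodes cleanly. VALID
Stream 3: decodes cleanly. VALID
Stream 4: decodes cleanly. VALID
Stream 5: decodes cleanly. VALID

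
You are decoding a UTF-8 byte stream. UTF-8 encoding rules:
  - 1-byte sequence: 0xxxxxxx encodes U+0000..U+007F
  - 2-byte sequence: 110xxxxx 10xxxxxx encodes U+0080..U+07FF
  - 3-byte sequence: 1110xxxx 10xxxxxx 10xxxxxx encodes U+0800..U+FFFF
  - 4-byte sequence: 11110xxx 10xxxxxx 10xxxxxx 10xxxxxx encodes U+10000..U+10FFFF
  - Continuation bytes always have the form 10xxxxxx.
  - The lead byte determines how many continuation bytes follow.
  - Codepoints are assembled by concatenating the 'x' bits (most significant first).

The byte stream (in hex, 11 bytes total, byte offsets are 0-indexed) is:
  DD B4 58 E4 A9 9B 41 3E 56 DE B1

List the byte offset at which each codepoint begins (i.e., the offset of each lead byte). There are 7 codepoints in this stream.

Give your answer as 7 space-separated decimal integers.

Byte[0]=DD: 2-byte lead, need 1 cont bytes. acc=0x1D
Byte[1]=B4: continuation. acc=(acc<<6)|0x34=0x774
Completed: cp=U+0774 (starts at byte 0)
Byte[2]=58: 1-byte ASCII. cp=U+0058
Byte[3]=E4: 3-byte lead, need 2 cont bytes. acc=0x4
Byte[4]=A9: continuation. acc=(acc<<6)|0x29=0x129
Byte[5]=9B: continuation. acc=(acc<<6)|0x1B=0x4A5B
Completed: cp=U+4A5B (starts at byte 3)
Byte[6]=41: 1-byte ASCII. cp=U+0041
Byte[7]=3E: 1-byte ASCII. cp=U+003E
Byte[8]=56: 1-byte ASCII. cp=U+0056
Byte[9]=DE: 2-byte lead, need 1 cont bytes. acc=0x1E
Byte[10]=B1: continuation. acc=(acc<<6)|0x31=0x7B1
Completed: cp=U+07B1 (starts at byte 9)

Answer: 0 2 3 6 7 8 9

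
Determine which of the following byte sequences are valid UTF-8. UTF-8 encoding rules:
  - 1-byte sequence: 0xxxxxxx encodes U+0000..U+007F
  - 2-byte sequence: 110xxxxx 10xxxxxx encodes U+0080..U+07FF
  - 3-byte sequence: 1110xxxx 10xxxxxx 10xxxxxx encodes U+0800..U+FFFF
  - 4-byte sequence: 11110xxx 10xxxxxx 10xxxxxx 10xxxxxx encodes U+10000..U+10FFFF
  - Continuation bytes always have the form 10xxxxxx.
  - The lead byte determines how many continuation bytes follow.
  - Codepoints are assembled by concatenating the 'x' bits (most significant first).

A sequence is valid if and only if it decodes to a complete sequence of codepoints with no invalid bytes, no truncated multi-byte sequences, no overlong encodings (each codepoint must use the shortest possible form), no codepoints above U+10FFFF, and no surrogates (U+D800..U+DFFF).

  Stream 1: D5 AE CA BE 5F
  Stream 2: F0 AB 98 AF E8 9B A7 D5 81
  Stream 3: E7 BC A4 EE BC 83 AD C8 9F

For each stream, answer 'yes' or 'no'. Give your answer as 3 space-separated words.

Answer: yes yes no

Derivation:
Stream 1: decodes cleanly. VALID
Stream 2: decodes cleanly. VALID
Stream 3: error at byte offset 6. INVALID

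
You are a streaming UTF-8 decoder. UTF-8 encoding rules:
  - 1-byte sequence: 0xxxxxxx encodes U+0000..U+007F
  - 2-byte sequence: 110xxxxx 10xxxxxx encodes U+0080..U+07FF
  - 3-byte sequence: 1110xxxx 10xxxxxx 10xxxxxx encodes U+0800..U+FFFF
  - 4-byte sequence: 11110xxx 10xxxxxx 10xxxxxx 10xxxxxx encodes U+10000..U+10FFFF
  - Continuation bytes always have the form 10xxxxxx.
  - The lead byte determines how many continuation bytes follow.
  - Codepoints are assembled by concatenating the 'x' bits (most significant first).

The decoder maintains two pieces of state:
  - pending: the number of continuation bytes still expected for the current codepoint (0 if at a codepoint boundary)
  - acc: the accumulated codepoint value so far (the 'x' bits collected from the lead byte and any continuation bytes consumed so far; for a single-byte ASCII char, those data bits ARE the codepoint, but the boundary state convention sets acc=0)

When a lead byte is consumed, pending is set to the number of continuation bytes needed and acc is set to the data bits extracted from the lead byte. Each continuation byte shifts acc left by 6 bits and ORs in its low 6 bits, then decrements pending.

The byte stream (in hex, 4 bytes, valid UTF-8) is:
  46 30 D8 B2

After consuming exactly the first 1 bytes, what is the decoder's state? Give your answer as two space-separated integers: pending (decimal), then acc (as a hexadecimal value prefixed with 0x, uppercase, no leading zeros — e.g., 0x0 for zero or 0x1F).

Answer: 0 0x0

Derivation:
Byte[0]=46: 1-byte. pending=0, acc=0x0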